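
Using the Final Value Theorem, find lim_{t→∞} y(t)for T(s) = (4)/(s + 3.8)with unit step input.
FVT: lim_{t→∞} y(t) = lim_{s→0} s*Y(s) where Y(s) = T(s)/s.
= lim_{s→0} T(s) = T(0) = num(0)/den(0) = 4/3.8 = 1.053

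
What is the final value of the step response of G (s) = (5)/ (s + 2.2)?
FVT: lim_{t→∞} y(t) = lim_{s→0} s*Y(s) where Y(s) = G(s)/s.
= lim_{s→0} G(s) = G(0) = num(0)/den(0) = 5/2.2 = 2.273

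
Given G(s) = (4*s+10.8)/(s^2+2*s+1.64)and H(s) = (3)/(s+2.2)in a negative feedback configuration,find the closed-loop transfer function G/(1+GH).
Closed-loop T = G/(1+GH).
Numerator: G_num * H_den = 4*s^2 + 19.6*s + 23.76.
Denominator: G_den * H_den + G_num * H_num = (s^3 + 4.2*s^2 + 6.04*s + 3.608) + (12*s + 32.4) = s^3 + 4.2*s^2 + 18.04*s + 36.008.
T(s) = (4*s^2 + 19.6*s + 23.76)/(s^3 + 4.2*s^2 + 18.04*s + 36.008)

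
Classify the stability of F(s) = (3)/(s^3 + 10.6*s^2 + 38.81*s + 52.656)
Denominator: s^3 + 10.6*s^2 + 38.81*s + 52.656 = (s + 4.8)(s^2 + 5.8*s + 10.97). Poles: -2.9 + 1.6j, -2.9 - 1.6j, -4.8. Stable (all poles in LHP)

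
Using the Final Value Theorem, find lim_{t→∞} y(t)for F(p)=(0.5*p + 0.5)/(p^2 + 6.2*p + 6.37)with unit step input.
FVT: lim_{t→∞} y(t) = lim_{p→0} p*Y(p) where Y(p) = F(p)/p.
= lim_{p→0} F(p) = F(0) = num(0)/den(0) = 0.5/6.37 = 0.07849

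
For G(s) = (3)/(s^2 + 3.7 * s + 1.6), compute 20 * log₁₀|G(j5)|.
Substitute s = j*5: G(j5) = -0.0788932 - 0.0623729j.
|G(j5)| = sqrt(Re² + Im²) = 0.1006.
20*log₁₀(0.1006) = -19.95 dB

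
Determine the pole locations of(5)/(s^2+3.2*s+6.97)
Set denominator = 0: s^2 + 3.2*s + 6.97 = 0 → Poles: -1.6 + 2.1j, -1.6 - 2.1j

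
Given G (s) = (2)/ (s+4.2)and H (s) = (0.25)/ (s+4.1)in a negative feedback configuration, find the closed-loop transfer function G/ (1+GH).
Closed-loop T = G/(1+GH).
Numerator: G_num * H_den = 2*s + 8.2.
Denominator: G_den * H_den + G_num * H_num = (s^2 + 8.3*s + 17.22) + (0.5) = s^2 + 8.3*s + 17.72.
T(s) = (2*s + 8.2)/(s^2 + 8.3*s + 17.72)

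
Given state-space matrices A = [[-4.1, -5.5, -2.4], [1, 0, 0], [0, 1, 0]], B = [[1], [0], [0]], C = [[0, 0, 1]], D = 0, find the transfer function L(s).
L(s) = C(sI - A)⁻¹B + D.
Characteristic polynomial det(sI - A) = s^3 + 4.1*s^2 + 5.5*s + 2.4.
Numerator from C·adj(sI-A)·B + D·det(sI-A) = 1.
L(s) = (1)/(s^3 + 4.1*s^2 + 5.5*s + 2.4)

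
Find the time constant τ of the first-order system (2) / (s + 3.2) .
First-order system: τ = -1/pole. Pole = -3.2. τ = -1/(-3.2) = 0.3125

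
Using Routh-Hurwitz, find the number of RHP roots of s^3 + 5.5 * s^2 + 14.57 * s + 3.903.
Routh array:
s^3: [1, 14.57]; s^2: [5.5, 3.903]; s^1: [13.8604]; s^0: [3.903]
First column: [1, 5.5, 13.8604, 3.903]. Sign changes = RHP roots = 0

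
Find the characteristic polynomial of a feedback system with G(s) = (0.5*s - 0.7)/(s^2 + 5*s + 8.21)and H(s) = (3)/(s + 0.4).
Characteristic poly = G_den * H_den + G_num * H_num = (s^3 + 5.4*s^2 + 10.21*s + 3.284) + (1.5*s - 2.1) = s^3 + 5.4*s^2 + 11.71*s + 1.184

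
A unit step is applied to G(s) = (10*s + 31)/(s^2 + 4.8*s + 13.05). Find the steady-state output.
FVT: lim_{t→∞} y(t) = lim_{s→0} s*Y(s) where Y(s) = G(s)/s.
= lim_{s→0} G(s) = G(0) = num(0)/den(0) = 31/13.05 = 2.375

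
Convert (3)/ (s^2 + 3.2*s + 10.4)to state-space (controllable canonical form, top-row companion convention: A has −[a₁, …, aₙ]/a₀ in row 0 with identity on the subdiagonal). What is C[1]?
Reachable canonical form: C = numerator coefficients (right-aligned, zero-padded to length n).
num = 3, C = [[0, 3]].
C[1] = 3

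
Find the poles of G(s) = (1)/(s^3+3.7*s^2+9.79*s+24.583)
Set denominator = 0: s^3 + 3.7*s^2 + 9.79*s + 24.583 = (s + 3.1)(s^2 + 0.6*s + 7.93) = 0 → Poles: -0.3 + 2.8j, -0.3 - 2.8j, -3.1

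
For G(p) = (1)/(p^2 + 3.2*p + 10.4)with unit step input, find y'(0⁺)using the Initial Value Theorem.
IVT: y'(0⁺) = lim_{p→∞} p²·Y(p) = lim_{p→∞} p·G(p).
deg(num) = 0, deg(den) = 2, relative degree = 2 ≥ 2, so p·G(p) → 0. Initial slope = 0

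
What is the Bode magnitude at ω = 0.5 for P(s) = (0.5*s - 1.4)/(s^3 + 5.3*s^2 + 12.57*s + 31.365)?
Substitute s = j*0.5: P(j0.5) = -0.0430862 + 0.0171575j.
|P(j0.5)| = sqrt(Re² + Im²) = 0.04638.
20*log₁₀(0.04638) = -26.67 dB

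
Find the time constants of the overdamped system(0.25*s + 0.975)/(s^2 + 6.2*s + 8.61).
Overdamped: real poles at -2.1, -4.1. τ = -1/pole → τ₁ = 0.4762, τ₂ = 0.2439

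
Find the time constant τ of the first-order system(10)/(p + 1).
First-order system: τ = -1/pole. Pole = -1. τ = -1/(-1) = 1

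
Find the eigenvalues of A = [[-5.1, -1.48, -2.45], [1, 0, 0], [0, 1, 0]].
Eigenvalues solve det(λI - A) = 0.
Characteristic polynomial: λ^3 + 5.1*λ^2 + 1.48*λ + 2.45 = 0.
Factor: (λ + 4.9)(λ^2 + 0.2*λ + 0.5) = 0.
Roots: -0.1 + 0.7j, -0.1 - 0.7j, -4.9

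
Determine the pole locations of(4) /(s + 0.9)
Set denominator = 0: s + 0.9 = 0 → Poles: -0.9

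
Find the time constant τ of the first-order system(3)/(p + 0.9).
First-order system: τ = -1/pole. Pole = -0.9. τ = -1/(-0.9) = 1.111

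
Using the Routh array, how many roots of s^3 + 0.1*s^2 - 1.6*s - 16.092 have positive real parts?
Routh array:
s^3: [1, -1.6]; s^2: [0.1, -16.092]; s^1: [159.32]; s^0: [-16.092]
First column: [1, 0.1, 159.32, -16.092]. Sign changes = RHP roots = 1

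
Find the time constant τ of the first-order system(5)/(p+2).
First-order system: τ = -1/pole. Pole = -2. τ = -1/(-2) = 0.5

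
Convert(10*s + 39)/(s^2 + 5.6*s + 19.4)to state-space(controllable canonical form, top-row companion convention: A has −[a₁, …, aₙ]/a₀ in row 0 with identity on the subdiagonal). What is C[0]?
Reachable canonical form: C = numerator coefficients (right-aligned, zero-padded to length n).
num = 10*s + 39, C = [[10, 39]].
C[0] = 10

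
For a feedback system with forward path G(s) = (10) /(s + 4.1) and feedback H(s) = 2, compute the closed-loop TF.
Closed-loop T = G/(1+GH).
Numerator: G_num * H_den = 10.
Denominator: G_den * H_den + G_num * H_num = (s + 4.1) + (20) = s + 24.1.
T(s) = (10)/(s + 24.1)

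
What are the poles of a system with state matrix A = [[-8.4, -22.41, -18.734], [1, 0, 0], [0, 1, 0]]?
Eigenvalues solve det(λI - A) = 0.
Characteristic polynomial: λ^3 + 8.4*λ^2 + 22.41*λ + 18.734 = 0.
Factor: (λ + 3.8)(λ + 2.9)(λ + 1.7) = 0.
Roots: -1.7, -2.9, -3.8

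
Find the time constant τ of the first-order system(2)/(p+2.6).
First-order system: τ = -1/pole. Pole = -2.6. τ = -1/(-2.6) = 0.3846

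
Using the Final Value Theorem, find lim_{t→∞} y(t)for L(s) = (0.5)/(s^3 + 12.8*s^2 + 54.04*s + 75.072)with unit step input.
FVT: lim_{t→∞} y(t) = lim_{s→0} s*Y(s) where Y(s) = L(s)/s.
= lim_{s→0} L(s) = L(0) = num(0)/den(0) = 0.5/75.072 = 0.00666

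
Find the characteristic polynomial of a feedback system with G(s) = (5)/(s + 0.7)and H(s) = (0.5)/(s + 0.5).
Characteristic poly = G_den * H_den + G_num * H_num = (s^2 + 1.2*s + 0.35) + (2.5) = s^2 + 1.2*s + 2.85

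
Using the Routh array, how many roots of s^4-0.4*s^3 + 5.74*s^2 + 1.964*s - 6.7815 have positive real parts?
Routh array:
s^4: [1, 5.74, -6.7815]; s^3: [-0.4, 1.964]; s^2: [10.65, -6.7815]; s^1: [1.7093]; s^0: [-6.7815]
First column: [1, -0.4, 10.65, 1.7093, -6.7815]. Sign changes = RHP roots = 3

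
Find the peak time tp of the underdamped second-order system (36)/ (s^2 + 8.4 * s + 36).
Standard form: ωn²/(s²+2ζωn·s+ωn²) → ωn = 6, ζ = 0.7.
ωd = ωn·√(1-ζ²) = 6·√(1-0.7²) = 4.285.
tp = π/ωd = π/4.285 = 0.7332 s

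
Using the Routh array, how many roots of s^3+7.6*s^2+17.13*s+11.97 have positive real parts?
Routh array:
s^3: [1, 17.13]; s^2: [7.6, 11.97]; s^1: [15.555]; s^0: [11.97]
First column: [1, 7.6, 15.555, 11.97]. Sign changes = RHP roots = 0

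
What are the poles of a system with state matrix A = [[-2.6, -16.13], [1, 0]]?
Eigenvalues solve det(λI - A) = 0.
Characteristic polynomial: λ^2 + 2.6*λ + 16.13 = 0.
Roots: -1.3 + 3.8j, -1.3 - 3.8j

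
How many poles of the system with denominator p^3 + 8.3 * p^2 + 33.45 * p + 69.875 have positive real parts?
p^3 + 8.3*p^2 + 33.45*p + 69.875 = (p + 4.3)(p^2 + 4*p + 16.25). Poles: -2 + 3.5j, -2 - 3.5j, -4.3. RHP poles (Re>0): 0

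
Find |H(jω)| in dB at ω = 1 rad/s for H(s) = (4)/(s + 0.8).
Substitute s = j*1: H(j1) = 1.95122 - 2.43902j.
|H(j1)| = sqrt(Re² + Im²) = 3.123.
20*log₁₀(3.123) = 9.89 dB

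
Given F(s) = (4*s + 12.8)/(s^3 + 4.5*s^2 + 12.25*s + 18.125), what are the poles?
Set denominator = 0: s^3 + 4.5*s^2 + 12.25*s + 18.125 = (s + 2.5)(s^2 + 2*s + 7.25) = 0 → Poles: -1 + 2.5j, -1 - 2.5j, -2.5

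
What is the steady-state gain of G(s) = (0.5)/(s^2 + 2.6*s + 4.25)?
DC gain = G(0) = num(0)/den(0) = 0.5/4.25 = 0.1176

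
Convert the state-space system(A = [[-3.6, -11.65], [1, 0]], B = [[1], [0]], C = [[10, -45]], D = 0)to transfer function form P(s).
P(s) = C(sI - A)⁻¹B + D.
Characteristic polynomial det(sI - A) = s^2 + 3.6*s + 11.65.
Numerator from C·adj(sI-A)·B + D·det(sI-A) = 10*s - 45.
P(s) = (10*s - 45)/(s^2 + 3.6*s + 11.65)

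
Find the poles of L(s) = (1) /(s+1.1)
Set denominator = 0: s + 1.1 = 0 → Poles: -1.1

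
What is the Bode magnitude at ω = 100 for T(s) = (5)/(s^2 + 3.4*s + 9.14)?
Substitute s = j*100: T(j100) = -0.000499879 - 1.70114e-05j.
|T(j100)| = sqrt(Re² + Im²) = 0.0005002.
20*log₁₀(0.0005002) = -66.02 dB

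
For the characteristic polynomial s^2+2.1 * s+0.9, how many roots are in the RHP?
s^2 + 2.1*s + 0.9 = (s + 1.5)(s + 0.6). Poles: -0.6, -1.5. RHP poles (Re>0): 0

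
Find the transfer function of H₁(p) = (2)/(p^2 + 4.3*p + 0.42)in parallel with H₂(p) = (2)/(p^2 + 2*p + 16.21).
Parallel: H = H₁ + H₂ = (n₁·d₂ + n₂·d₁)/(d₁·d₂).
n₁·d₂ = 2*p^2 + 4*p + 32.42. n₂·d₁ = 2*p^2 + 8.6*p + 0.84. Sum = 4*p^2 + 12.6*p + 33.26. d₁·d₂ = p^4 + 6.3*p^3 + 25.23*p^2 + 70.543*p + 6.8082.
H(p) = (4*p^2 + 12.6*p + 33.26)/(p^4 + 6.3*p^3 + 25.23*p^2 + 70.543*p + 6.8082)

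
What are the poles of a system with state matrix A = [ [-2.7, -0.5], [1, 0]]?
Eigenvalues solve det(λI - A) = 0.
Characteristic polynomial: λ^2 + 2.7*λ + 0.5 = 0.
Factor: (λ + 2.5)(λ + 0.2) = 0.
Roots: -0.2, -2.5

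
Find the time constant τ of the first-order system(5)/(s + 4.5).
First-order system: τ = -1/pole. Pole = -4.5. τ = -1/(-4.5) = 0.2222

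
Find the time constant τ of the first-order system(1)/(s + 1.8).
First-order system: τ = -1/pole. Pole = -1.8. τ = -1/(-1.8) = 0.5556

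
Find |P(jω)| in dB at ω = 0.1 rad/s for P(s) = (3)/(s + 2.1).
Substitute s = j*0.1: P(j0.1) = 1.42534 - 0.0678733j.
|P(j0.1)| = sqrt(Re² + Im²) = 1.427.
20*log₁₀(1.427) = 3.09 dB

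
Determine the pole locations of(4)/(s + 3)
Set denominator = 0: s + 3 = 0 → Poles: -3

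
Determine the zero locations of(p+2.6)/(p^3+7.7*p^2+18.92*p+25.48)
Set numerator = 0: p + 2.6 = 0 → Zeros: -2.6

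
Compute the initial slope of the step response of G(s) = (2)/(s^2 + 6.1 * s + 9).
IVT: y'(0⁺) = lim_{s→∞} s²·Y(s) = lim_{s→∞} s·G(s).
deg(num) = 0, deg(den) = 2, relative degree = 2 ≥ 2, so s·G(s) → 0. Initial slope = 0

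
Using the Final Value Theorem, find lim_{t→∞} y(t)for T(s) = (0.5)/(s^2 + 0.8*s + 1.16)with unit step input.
FVT: lim_{t→∞} y(t) = lim_{s→0} s*Y(s) where Y(s) = T(s)/s.
= lim_{s→0} T(s) = T(0) = num(0)/den(0) = 0.5/1.16 = 0.431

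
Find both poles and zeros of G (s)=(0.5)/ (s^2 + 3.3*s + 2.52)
Set denominator = 0: s^2 + 3.3*s + 2.52 = (s + 2.1)(s + 1.2) = 0 → Poles: -1.2, -2.1
Numerator is a nonzero constant (0.5) → Zeros: none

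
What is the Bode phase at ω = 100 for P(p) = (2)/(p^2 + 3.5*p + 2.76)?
Substitute p = j*100: P(j100) = -0.00019981 - 6.99529e-06j.
∠P(j100) = atan2(Im, Re) = atan2(-6.99529e-06, -0.00019981) = -177.99°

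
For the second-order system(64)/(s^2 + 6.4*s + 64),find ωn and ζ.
Standard form: ωn²/(s²+2ζωn·s+ωn²).
const=64=ωn² → ωn=8, s coeff=6.4=2ζωn → ζ=0.4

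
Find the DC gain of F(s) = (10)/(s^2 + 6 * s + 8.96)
DC gain = F(0) = num(0)/den(0) = 10/8.96 = 1.116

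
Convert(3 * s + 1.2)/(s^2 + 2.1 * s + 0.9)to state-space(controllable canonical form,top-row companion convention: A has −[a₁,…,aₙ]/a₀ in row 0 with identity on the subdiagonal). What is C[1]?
Reachable canonical form: C = numerator coefficients (right-aligned, zero-padded to length n).
num = 3*s + 1.2, C = [[3, 1.2]].
C[1] = 1.2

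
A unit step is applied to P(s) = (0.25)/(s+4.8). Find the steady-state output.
FVT: lim_{t→∞} y(t) = lim_{s→0} s*Y(s) where Y(s) = P(s)/s.
= lim_{s→0} P(s) = P(0) = num(0)/den(0) = 0.25/4.8 = 0.05208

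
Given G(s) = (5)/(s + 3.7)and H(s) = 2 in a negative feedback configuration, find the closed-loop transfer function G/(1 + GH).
Closed-loop T = G/(1+GH).
Numerator: G_num * H_den = 5.
Denominator: G_den * H_den + G_num * H_num = (s + 3.7) + (10) = s + 13.7.
T(s) = (5)/(s + 13.7)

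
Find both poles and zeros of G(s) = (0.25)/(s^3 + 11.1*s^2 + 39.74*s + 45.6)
Set denominator = 0: s^3 + 11.1*s^2 + 39.74*s + 45.6 = (s + 3.8)(s + 2.5)(s + 4.8) = 0 → Poles: -2.5, -3.8, -4.8
Numerator is a nonzero constant (0.25) → Zeros: none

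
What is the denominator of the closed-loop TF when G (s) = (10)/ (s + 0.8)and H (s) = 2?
Characteristic poly = G_den * H_den + G_num * H_num = (s + 0.8) + (20) = s + 20.8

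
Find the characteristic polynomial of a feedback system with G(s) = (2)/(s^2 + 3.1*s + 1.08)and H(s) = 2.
Characteristic poly = G_den * H_den + G_num * H_num = (s^2 + 3.1*s + 1.08) + (4) = s^2 + 3.1*s + 5.08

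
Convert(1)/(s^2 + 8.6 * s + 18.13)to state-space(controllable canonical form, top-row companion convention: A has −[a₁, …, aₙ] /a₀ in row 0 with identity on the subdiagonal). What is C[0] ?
Reachable canonical form: C = numerator coefficients (right-aligned, zero-padded to length n).
num = 1, C = [[0, 1]].
C[0] = 0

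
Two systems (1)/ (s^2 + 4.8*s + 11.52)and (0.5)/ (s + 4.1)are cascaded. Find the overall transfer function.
Series: H = H₁ · H₂ = (n₁·n₂)/(d₁·d₂).
Num: n₁·n₂ = 0.5. Den: d₁·d₂ = s^3 + 8.9*s^2 + 31.2*s + 47.232.
H(s) = (0.5)/(s^3 + 8.9*s^2 + 31.2*s + 47.232)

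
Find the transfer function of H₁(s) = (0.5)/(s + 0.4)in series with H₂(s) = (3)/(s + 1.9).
Series: H = H₁ · H₂ = (n₁·n₂)/(d₁·d₂).
Num: n₁·n₂ = 1.5. Den: d₁·d₂ = s^2 + 2.3*s + 0.76.
H(s) = (1.5)/(s^2 + 2.3*s + 0.76)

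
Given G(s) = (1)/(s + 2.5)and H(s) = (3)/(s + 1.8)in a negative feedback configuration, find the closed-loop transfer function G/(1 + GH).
Closed-loop T = G/(1+GH).
Numerator: G_num * H_den = s + 1.8.
Denominator: G_den * H_den + G_num * H_num = (s^2 + 4.3*s + 4.5) + (3) = s^2 + 4.3*s + 7.5.
T(s) = (s + 1.8)/(s^2 + 4.3*s + 7.5)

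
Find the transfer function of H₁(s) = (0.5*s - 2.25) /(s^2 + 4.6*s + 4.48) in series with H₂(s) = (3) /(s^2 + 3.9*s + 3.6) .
Series: H = H₁ · H₂ = (n₁·n₂)/(d₁·d₂).
Num: n₁·n₂ = 1.5*s - 6.75. Den: d₁·d₂ = s^4 + 8.5*s^3 + 26.02*s^2 + 34.032*s + 16.128.
H(s) = (1.5*s - 6.75)/(s^4 + 8.5*s^3 + 26.02*s^2 + 34.032*s + 16.128)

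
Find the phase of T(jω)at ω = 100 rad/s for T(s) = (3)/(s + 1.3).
Substitute s = j*100: T(j100) = 0.000389934 - 0.0299949j.
∠T(j100) = atan2(Im, Re) = atan2(-0.0299949, 0.000389934) = -89.26°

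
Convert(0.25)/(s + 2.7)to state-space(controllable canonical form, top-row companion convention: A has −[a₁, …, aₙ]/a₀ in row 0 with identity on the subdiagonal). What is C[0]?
Reachable canonical form: C = numerator coefficients (right-aligned, zero-padded to length n).
num = 0.25, C = [[0.25]].
C[0] = 0.25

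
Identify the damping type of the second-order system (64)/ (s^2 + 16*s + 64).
Standard form: ωn²/(s²+2ζωn·s+ωn²) gives ωn=8, ζ=1.
Critically damped (ζ = 1)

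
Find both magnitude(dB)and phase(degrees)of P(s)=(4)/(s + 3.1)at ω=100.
Substitute s = j*100: P(j100) = 0.00123881 - 0.0399616j.
|P| = 20*log₁₀(sqrt(Re²+Im²)) = -27.96 dB.
∠P = atan2(Im, Re) = -88.22°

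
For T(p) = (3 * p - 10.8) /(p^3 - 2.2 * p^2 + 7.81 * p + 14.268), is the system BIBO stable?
Denominator: p^3 - 2.2*p^2 + 7.81*p + 14.268 = (p + 1.2)(p^2 - 3.4*p + 11.89). Poles: -1.2, 1.7 + 3j, 1.7 - 3j. All Re(p)<0: No (unstable)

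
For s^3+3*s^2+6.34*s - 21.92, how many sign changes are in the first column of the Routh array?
Routh array:
s^3: [1, 6.34]; s^2: [3, -21.92]; s^1: [13.6467]; s^0: [-21.92]
First column: [1, 3, 13.6467, -21.92]. Sign changes = 1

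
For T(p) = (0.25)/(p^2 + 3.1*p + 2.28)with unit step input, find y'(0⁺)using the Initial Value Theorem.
IVT: y'(0⁺) = lim_{p→∞} p²·Y(p) = lim_{p→∞} p·T(p).
deg(num) = 0, deg(den) = 2, relative degree = 2 ≥ 2, so p·T(p) → 0. Initial slope = 0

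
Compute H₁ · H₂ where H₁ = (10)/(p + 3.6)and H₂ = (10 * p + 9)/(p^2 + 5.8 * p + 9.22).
Series: H = H₁ · H₂ = (n₁·n₂)/(d₁·d₂).
Num: n₁·n₂ = 100*p + 90. Den: d₁·d₂ = p^3 + 9.4*p^2 + 30.1*p + 33.192.
H(p) = (100*p + 90)/(p^3 + 9.4*p^2 + 30.1*p + 33.192)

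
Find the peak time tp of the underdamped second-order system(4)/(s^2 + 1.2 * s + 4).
Standard form: ωn²/(s²+2ζωn·s+ωn²) → ωn = 2, ζ = 0.3.
ωd = ωn·√(1-ζ²) = 2·√(1-0.3²) = 1.908.
tp = π/ωd = π/1.908 = 1.647 s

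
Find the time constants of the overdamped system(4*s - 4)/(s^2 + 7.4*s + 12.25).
Overdamped: real poles at -2.5, -4.9. τ = -1/pole → τ₁ = 0.4, τ₂ = 0.2041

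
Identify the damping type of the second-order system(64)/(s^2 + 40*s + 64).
Standard form: ωn²/(s²+2ζωn·s+ωn²) gives ωn=8, ζ=2.5.
Overdamped (ζ = 2.5 > 1)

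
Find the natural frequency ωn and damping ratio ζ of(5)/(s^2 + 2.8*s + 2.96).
Underdamped: complex pole -1.4 + 1j. ωn = |pole| = 1.72, ζ = -Re(pole)/ωn = 0.8137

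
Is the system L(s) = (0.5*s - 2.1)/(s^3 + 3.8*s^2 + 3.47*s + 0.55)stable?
Denominator: s^3 + 3.8*s^2 + 3.47*s + 0.55 = (s + 1.1)(s + 2.5)(s + 0.2). Poles: -0.2, -1.1, -2.5. All Re(p)<0: Yes (stable)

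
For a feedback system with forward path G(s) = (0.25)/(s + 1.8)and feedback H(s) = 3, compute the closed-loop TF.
Closed-loop T = G/(1+GH).
Numerator: G_num * H_den = 0.25.
Denominator: G_den * H_den + G_num * H_num = (s + 1.8) + (0.75) = s + 2.55.
T(s) = (0.25)/(s + 2.55)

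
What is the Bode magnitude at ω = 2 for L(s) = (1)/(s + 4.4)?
Substitute s = j*2: L(j2) = 0.188356 - 0.0856164j.
|L(j2)| = sqrt(Re² + Im²) = 0.2069.
20*log₁₀(0.2069) = -13.68 dB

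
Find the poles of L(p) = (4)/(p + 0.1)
Set denominator = 0: p + 0.1 = 0 → Poles: -0.1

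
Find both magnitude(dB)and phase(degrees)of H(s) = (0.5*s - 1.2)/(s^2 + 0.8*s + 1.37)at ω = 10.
Substitute s = j*10: H(j10) = 0.0161722 - 0.0493828j.
|H| = 20*log₁₀(sqrt(Re²+Im²)) = -25.69 dB.
∠H = atan2(Im, Re) = -71.87°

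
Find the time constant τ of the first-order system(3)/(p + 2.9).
First-order system: τ = -1/pole. Pole = -2.9. τ = -1/(-2.9) = 0.3448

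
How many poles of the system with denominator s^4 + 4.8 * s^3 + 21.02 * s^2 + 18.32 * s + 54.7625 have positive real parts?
s^4 + 4.8*s^3 + 21.02*s^2 + 18.32*s + 54.7625 = (s^2 + 0.2*s + 3.25)(s^2 + 4.6*s + 16.85). Poles: -0.1 + 1.8j, -0.1 - 1.8j, -2.3 + 3.4j, -2.3 - 3.4j. RHP poles (Re>0): 0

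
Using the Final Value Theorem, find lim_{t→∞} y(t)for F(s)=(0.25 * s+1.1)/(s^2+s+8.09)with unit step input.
FVT: lim_{t→∞} y(t) = lim_{s→0} s*Y(s) where Y(s) = F(s)/s.
= lim_{s→0} F(s) = F(0) = num(0)/den(0) = 1.1/8.09 = 0.136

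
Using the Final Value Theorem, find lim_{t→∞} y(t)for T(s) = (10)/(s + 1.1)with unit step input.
FVT: lim_{t→∞} y(t) = lim_{s→0} s*Y(s) where Y(s) = T(s)/s.
= lim_{s→0} T(s) = T(0) = num(0)/den(0) = 10/1.1 = 9.091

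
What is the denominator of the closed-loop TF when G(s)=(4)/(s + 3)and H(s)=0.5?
Characteristic poly = G_den * H_den + G_num * H_num = (s + 3) + (2) = s + 5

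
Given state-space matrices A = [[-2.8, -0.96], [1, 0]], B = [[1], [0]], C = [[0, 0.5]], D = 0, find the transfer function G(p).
G(p) = C(pI - A)⁻¹B + D.
Characteristic polynomial det(pI - A) = p^2 + 2.8*p + 0.96.
Numerator from C·adj(pI-A)·B + D·det(pI-A) = 0.5.
G(p) = (0.5)/(p^2 + 2.8*p + 0.96)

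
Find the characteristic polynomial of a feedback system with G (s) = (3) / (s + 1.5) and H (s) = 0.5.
Characteristic poly = G_den * H_den + G_num * H_num = (s + 1.5) + (1.5) = s + 3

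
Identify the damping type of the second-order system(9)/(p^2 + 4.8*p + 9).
Standard form: ωn²/(p²+2ζωn·p+ωn²) gives ωn=3, ζ=0.8.
Underdamped (ζ = 0.8 < 1)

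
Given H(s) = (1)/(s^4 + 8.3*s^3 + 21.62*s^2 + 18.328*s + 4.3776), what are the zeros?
Numerator is a nonzero constant (1) → Zeros: none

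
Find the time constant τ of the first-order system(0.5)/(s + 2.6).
First-order system: τ = -1/pole. Pole = -2.6. τ = -1/(-2.6) = 0.3846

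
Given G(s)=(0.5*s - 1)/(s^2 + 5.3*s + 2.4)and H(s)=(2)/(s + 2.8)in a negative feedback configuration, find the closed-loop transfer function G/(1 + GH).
Closed-loop T = G/(1+GH).
Numerator: G_num * H_den = 0.5*s^2 + 0.4*s - 2.8.
Denominator: G_den * H_den + G_num * H_num = (s^3 + 8.1*s^2 + 17.24*s + 6.72) + (s - 2) = s^3 + 8.1*s^2 + 18.24*s + 4.72.
T(s) = (0.5*s^2 + 0.4*s - 2.8)/(s^3 + 8.1*s^2 + 18.24*s + 4.72)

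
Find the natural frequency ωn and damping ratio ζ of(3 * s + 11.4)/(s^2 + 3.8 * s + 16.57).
Underdamped: complex pole -1.9 + 3.6j. ωn = |pole| = 4.071, ζ = -Re(pole)/ωn = 0.4668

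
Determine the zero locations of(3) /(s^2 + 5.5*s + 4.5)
Numerator is a nonzero constant (3) → Zeros: none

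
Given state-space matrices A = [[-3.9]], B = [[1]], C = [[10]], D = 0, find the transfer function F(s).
F(s) = C(sI - A)⁻¹B + D.
Characteristic polynomial det(sI - A) = s + 3.9.
Numerator from C·adj(sI-A)·B + D·det(sI-A) = 10.
F(s) = (10)/(s + 3.9)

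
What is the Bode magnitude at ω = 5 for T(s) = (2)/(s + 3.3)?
Substitute s = j*5: T(j5) = 0.183895 - 0.278629j.
|T(j5)| = sqrt(Re² + Im²) = 0.3338.
20*log₁₀(0.3338) = -9.53 dB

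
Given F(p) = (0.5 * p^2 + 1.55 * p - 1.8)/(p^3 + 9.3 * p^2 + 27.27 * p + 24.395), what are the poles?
Set denominator = 0: p^3 + 9.3*p^2 + 27.27*p + 24.395 = (p + 1.7)(p + 3.5)(p + 4.1) = 0 → Poles: -1.7, -3.5, -4.1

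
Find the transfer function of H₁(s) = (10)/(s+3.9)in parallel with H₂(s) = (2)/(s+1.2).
Parallel: H = H₁ + H₂ = (n₁·d₂ + n₂·d₁)/(d₁·d₂).
n₁·d₂ = 10*s + 12. n₂·d₁ = 2*s + 7.8. Sum = 12*s + 19.8. d₁·d₂ = s^2 + 5.1*s + 4.68.
H(s) = (12*s + 19.8)/(s^2 + 5.1*s + 4.68)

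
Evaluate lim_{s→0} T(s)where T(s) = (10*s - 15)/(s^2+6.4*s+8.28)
DC gain = T(0) = num(0)/den(0) = -15/8.28 = -1.812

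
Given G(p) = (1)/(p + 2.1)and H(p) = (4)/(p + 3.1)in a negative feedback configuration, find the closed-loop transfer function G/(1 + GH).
Closed-loop T = G/(1+GH).
Numerator: G_num * H_den = p + 3.1.
Denominator: G_den * H_den + G_num * H_num = (p^2 + 5.2*p + 6.51) + (4) = p^2 + 5.2*p + 10.51.
T(p) = (p + 3.1)/(p^2 + 5.2*p + 10.51)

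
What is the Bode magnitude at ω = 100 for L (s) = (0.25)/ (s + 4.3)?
Substitute s = j*100: L(j100) = 0.000107302 - 0.00249539j.
|L(j100)| = sqrt(Re² + Im²) = 0.002498.
20*log₁₀(0.002498) = -52.05 dB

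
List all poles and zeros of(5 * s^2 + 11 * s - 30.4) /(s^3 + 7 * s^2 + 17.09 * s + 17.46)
Set denominator = 0: s^3 + 7*s^2 + 17.09*s + 17.46 = (s + 3.6)(s^2 + 3.4*s + 4.85) = 0 → Poles: -1.7 + 1.4j, -1.7 - 1.4j, -3.6
Set numerator = 0: 5*s^2 + 11*s - 30.4 = 5*(s + 3.8)(s - 1.6) = 0 → Zeros: -3.8, 1.6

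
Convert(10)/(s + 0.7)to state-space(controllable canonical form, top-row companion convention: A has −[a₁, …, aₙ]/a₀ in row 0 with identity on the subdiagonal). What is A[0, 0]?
Reachable canonical form for den = s + 0.7: top row of A = -[a₁,a₂,...,aₙ]/a₀, ones on the subdiagonal, zeros elsewhere.
A = [[-0.7]].
A[0,0] = -0.7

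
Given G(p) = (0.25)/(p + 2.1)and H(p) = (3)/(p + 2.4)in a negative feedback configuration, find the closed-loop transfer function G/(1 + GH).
Closed-loop T = G/(1+GH).
Numerator: G_num * H_den = 0.25*p + 0.6.
Denominator: G_den * H_den + G_num * H_num = (p^2 + 4.5*p + 5.04) + (0.75) = p^2 + 4.5*p + 5.79.
T(p) = (0.25*p + 0.6)/(p^2 + 4.5*p + 5.79)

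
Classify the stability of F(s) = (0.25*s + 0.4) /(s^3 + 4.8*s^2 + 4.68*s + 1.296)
Denominator: s^3 + 4.8*s^2 + 4.68*s + 1.296 = (s + 0.6)(s + 0.6)(s + 3.6). Poles: -0.6, -0.6, -3.6. Stable (all poles in LHP)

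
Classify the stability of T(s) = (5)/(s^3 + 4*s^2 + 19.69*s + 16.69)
Denominator: s^3 + 4*s^2 + 19.69*s + 16.69 = (s + 1)(s^2 + 3*s + 16.69). Poles: -1, -1.5 + 3.8j, -1.5 - 3.8j. Stable (all poles in LHP)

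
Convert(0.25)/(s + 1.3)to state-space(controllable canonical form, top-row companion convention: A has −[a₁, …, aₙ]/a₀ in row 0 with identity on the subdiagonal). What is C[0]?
Reachable canonical form: C = numerator coefficients (right-aligned, zero-padded to length n).
num = 0.25, C = [[0.25]].
C[0] = 0.25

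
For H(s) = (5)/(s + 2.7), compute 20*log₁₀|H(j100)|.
Substitute s = j*100: H(j100) = 0.00134902 - 0.0499636j.
|H(j100)| = sqrt(Re² + Im²) = 0.04998.
20*log₁₀(0.04998) = -26.02 dB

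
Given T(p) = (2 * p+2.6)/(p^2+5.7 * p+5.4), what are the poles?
Set denominator = 0: p^2 + 5.7*p + 5.4 = (p + 1.2)(p + 4.5) = 0 → Poles: -1.2, -4.5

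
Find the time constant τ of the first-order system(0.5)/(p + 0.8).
First-order system: τ = -1/pole. Pole = -0.8. τ = -1/(-0.8) = 1.25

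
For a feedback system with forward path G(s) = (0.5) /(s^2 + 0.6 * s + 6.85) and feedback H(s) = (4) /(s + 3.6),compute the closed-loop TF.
Closed-loop T = G/(1+GH).
Numerator: G_num * H_den = 0.5*s + 1.8.
Denominator: G_den * H_den + G_num * H_num = (s^3 + 4.2*s^2 + 9.01*s + 24.66) + (2) = s^3 + 4.2*s^2 + 9.01*s + 26.66.
T(s) = (0.5*s + 1.8)/(s^3 + 4.2*s^2 + 9.01*s + 26.66)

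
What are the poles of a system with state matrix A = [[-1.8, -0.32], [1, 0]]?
Eigenvalues solve det(λI - A) = 0.
Characteristic polynomial: λ^2 + 1.8*λ + 0.32 = 0.
Factor: (λ + 0.2)(λ + 1.6) = 0.
Roots: -0.2, -1.6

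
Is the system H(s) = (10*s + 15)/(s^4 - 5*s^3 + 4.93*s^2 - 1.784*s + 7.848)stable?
Denominator: s^4 - 5*s^3 + 4.93*s^2 - 1.784*s + 7.848 = (s - 2)(s - 3.6)(s^2 + 0.6*s + 1.09). Poles: -0.3 + 1j, -0.3 - 1j, 2, 3.6. All Re(p)<0: No (unstable)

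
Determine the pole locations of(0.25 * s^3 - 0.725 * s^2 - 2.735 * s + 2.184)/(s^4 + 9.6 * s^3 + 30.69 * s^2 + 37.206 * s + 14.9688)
Set denominator = 0: s^4 + 9.6*s^3 + 30.69*s^2 + 37.206*s + 14.9688 = (s + 3.3)(s + 4.2)(s + 1.2)(s + 0.9) = 0 → Poles: -0.9, -1.2, -3.3, -4.2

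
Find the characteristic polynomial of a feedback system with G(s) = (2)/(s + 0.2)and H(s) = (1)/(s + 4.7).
Characteristic poly = G_den * H_den + G_num * H_num = (s^2 + 4.9*s + 0.94) + (2) = s^2 + 4.9*s + 2.94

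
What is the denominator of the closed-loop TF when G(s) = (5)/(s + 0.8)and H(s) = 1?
Characteristic poly = G_den * H_den + G_num * H_num = (s + 0.8) + (5) = s + 5.8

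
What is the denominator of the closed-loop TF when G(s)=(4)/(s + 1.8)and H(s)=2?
Characteristic poly = G_den * H_den + G_num * H_num = (s + 1.8) + (8) = s + 9.8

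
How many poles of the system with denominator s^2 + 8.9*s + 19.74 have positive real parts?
s^2 + 8.9*s + 19.74 = (s + 4.2)(s + 4.7). Poles: -4.2, -4.7. RHP poles (Re>0): 0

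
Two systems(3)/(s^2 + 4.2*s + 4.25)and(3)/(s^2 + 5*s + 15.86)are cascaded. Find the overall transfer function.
Series: H = H₁ · H₂ = (n₁·n₂)/(d₁·d₂).
Num: n₁·n₂ = 9. Den: d₁·d₂ = s^4 + 9.2*s^3 + 41.11*s^2 + 87.862*s + 67.405.
H(s) = (9)/(s^4 + 9.2*s^3 + 41.11*s^2 + 87.862*s + 67.405)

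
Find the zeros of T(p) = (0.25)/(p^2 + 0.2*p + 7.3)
Numerator is a nonzero constant (0.25) → Zeros: none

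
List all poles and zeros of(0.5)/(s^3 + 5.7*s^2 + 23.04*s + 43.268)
Set denominator = 0: s^3 + 5.7*s^2 + 23.04*s + 43.268 = (s + 2.9)(s^2 + 2.8*s + 14.92) = 0 → Poles: -1.4 + 3.6j, -1.4 - 3.6j, -2.9
Numerator is a nonzero constant (0.5) → Zeros: none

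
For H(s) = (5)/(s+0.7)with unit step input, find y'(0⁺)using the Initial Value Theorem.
IVT: y'(0⁺) = lim_{s→∞} s²·Y(s) = lim_{s→∞} s·H(s).
deg(num) = 0, deg(den) = 1, relative degree = 1, so s·H(s) → (leading num)/(leading den) = 5/1 = 5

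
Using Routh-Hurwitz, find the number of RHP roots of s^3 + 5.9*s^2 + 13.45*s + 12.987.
Routh array:
s^3: [1, 13.45]; s^2: [5.9, 12.987]; s^1: [11.2488]; s^0: [12.987]
First column: [1, 5.9, 11.2488, 12.987]. Sign changes = RHP roots = 0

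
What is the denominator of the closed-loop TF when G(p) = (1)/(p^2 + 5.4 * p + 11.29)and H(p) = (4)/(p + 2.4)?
Characteristic poly = G_den * H_den + G_num * H_num = (p^3 + 7.8*p^2 + 24.25*p + 27.096) + (4) = p^3 + 7.8*p^2 + 24.25*p + 31.096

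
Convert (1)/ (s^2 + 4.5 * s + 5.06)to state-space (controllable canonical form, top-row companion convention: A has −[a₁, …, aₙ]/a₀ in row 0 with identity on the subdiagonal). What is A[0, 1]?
Reachable canonical form for den = s^2 + 4.5*s + 5.06: top row of A = -[a₁,a₂,...,aₙ]/a₀, ones on the subdiagonal, zeros elsewhere.
A = [[-4.5, -5.06], [1, 0]].
A[0,1] = -5.06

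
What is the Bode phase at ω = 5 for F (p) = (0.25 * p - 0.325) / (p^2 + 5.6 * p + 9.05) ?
Substitute p = j*5: F(j5) = 0.0386977 - 0.0104367j.
∠F(j5) = atan2(Im, Re) = atan2(-0.0104367, 0.0386977) = -15.09°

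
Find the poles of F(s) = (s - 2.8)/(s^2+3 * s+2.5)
Set denominator = 0: s^2 + 3*s + 2.5 = 0 → Poles: -1.5 + 0.5j, -1.5 - 0.5j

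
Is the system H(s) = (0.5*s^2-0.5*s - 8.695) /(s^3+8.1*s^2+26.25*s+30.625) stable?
Denominator: s^3 + 8.1*s^2 + 26.25*s + 30.625 = (s + 2.5)(s^2 + 5.6*s + 12.25). Poles: -2.5, -2.8 + 2.1j, -2.8 - 2.1j. All Re(p)<0: Yes (stable)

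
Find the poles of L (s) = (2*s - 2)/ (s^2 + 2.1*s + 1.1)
Set denominator = 0: s^2 + 2.1*s + 1.1 = (s + 1)(s + 1.1) = 0 → Poles: -1, -1.1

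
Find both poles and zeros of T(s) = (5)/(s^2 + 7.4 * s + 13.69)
Set denominator = 0: s^2 + 7.4*s + 13.69 = (s + 3.7)(s + 3.7) = 0 → Poles: -3.7, -3.7
Numerator is a nonzero constant (5) → Zeros: none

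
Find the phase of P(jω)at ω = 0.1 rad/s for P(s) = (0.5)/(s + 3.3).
Substitute s = j*0.1: P(j0.1) = 0.151376 - 0.00458716j.
∠P(j0.1) = atan2(Im, Re) = atan2(-0.00458716, 0.151376) = -1.74°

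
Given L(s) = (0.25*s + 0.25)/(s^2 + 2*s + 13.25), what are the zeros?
Set numerator = 0: 0.25*s + 0.25 = 0 → Zeros: -1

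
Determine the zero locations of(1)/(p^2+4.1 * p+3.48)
Numerator is a nonzero constant (1) → Zeros: none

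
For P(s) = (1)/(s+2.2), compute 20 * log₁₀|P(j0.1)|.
Substitute s = j*0.1: P(j0.1) = 0.453608 - 0.0206186j.
|P(j0.1)| = sqrt(Re² + Im²) = 0.4541.
20*log₁₀(0.4541) = -6.86 dB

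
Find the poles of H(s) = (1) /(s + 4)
Set denominator = 0: s + 4 = 0 → Poles: -4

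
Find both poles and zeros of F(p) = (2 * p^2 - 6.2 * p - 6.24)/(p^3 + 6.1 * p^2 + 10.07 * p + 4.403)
Set denominator = 0: p^3 + 6.1*p^2 + 10.07*p + 4.403 = (p + 3.7)(p + 0.7)(p + 1.7) = 0 → Poles: -0.7, -1.7, -3.7
Set numerator = 0: 2*p^2 - 6.2*p - 6.24 = 2*(p + 0.8)(p - 3.9) = 0 → Zeros: -0.8, 3.9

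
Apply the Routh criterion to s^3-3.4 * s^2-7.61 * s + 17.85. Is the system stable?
Routh array:
s^3: [1, -7.61]; s^2: [-3.4, 17.85]; s^1: [-2.36]; s^0: [17.85]
First column: [1, -3.4, -2.36, 17.85]. Sign changes = 2.
No, unstable (2 RHP root(s))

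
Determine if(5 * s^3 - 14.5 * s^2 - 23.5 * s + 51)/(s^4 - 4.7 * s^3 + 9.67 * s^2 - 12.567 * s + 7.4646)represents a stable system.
Denominator: s^4 - 4.7*s^3 + 9.67*s^2 - 12.567*s + 7.4646 = (s - 1.3)(s - 2.2)(s^2 - 1.2*s + 2.61). Poles: 0.6 + 1.5j, 0.6 - 1.5j, 1.3, 2.2. All Re(p)<0: No (unstable)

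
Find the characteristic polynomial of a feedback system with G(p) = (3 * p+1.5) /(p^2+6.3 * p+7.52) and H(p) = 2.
Characteristic poly = G_den * H_den + G_num * H_num = (p^2 + 6.3*p + 7.52) + (6*p + 3) = p^2 + 12.3*p + 10.52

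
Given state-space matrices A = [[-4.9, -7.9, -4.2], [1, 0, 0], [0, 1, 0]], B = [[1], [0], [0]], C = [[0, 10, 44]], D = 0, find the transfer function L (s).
L(s) = C(sI - A)⁻¹B + D.
Characteristic polynomial det(sI - A) = s^3 + 4.9*s^2 + 7.9*s + 4.2.
Numerator from C·adj(sI-A)·B + D·det(sI-A) = 10*s + 44.
L(s) = (10*s + 44)/(s^3 + 4.9*s^2 + 7.9*s + 4.2)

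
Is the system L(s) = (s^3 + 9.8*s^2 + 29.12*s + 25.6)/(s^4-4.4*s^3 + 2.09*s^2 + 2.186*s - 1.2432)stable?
Denominator: s^4 - 4.4*s^3 + 2.09*s^2 + 2.186*s - 1.2432 = (s - 0.8)(s + 0.7)(s - 0.6)(s - 3.7). Poles: -0.7, 0.6, 0.8, 3.7. All Re(p)<0: No (unstable)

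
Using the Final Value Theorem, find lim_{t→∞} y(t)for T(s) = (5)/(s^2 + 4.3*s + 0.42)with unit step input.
FVT: lim_{t→∞} y(t) = lim_{s→0} s*Y(s) where Y(s) = T(s)/s.
= lim_{s→0} T(s) = T(0) = num(0)/den(0) = 5/0.42 = 11.9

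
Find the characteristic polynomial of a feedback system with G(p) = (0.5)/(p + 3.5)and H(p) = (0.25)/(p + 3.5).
Characteristic poly = G_den * H_den + G_num * H_num = (p^2 + 7*p + 12.25) + (0.125) = p^2 + 7*p + 12.375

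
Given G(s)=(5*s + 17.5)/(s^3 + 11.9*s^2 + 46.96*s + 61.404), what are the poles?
Set denominator = 0: s^3 + 11.9*s^2 + 46.96*s + 61.404 = (s + 3.4)(s + 4.3)(s + 4.2) = 0 → Poles: -3.4, -4.2, -4.3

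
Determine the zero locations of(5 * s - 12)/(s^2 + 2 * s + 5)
Set numerator = 0: 5*s - 12 = 0 → Zeros: 2.4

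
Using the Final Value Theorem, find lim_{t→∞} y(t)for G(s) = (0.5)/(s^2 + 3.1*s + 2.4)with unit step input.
FVT: lim_{t→∞} y(t) = lim_{s→0} s*Y(s) where Y(s) = G(s)/s.
= lim_{s→0} G(s) = G(0) = num(0)/den(0) = 0.5/2.4 = 0.2083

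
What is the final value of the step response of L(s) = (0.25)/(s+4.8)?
FVT: lim_{t→∞} y(t) = lim_{s→0} s*Y(s) where Y(s) = L(s)/s.
= lim_{s→0} L(s) = L(0) = num(0)/den(0) = 0.25/4.8 = 0.05208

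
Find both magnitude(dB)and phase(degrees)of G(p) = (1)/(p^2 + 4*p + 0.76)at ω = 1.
Substitute p = j*1: G(j1) = -0.0149462 - 0.249103j.
|G| = 20*log₁₀(sqrt(Re²+Im²)) = -12.06 dB.
∠G = atan2(Im, Re) = -93.43°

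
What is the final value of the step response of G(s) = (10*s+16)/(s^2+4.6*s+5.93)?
FVT: lim_{t→∞} y(t) = lim_{s→0} s*Y(s) where Y(s) = G(s)/s.
= lim_{s→0} G(s) = G(0) = num(0)/den(0) = 16/5.93 = 2.698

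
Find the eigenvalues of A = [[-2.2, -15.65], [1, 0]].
Eigenvalues solve det(λI - A) = 0.
Characteristic polynomial: λ^2 + 2.2*λ + 15.65 = 0.
Roots: -1.1 + 3.8j, -1.1 - 3.8j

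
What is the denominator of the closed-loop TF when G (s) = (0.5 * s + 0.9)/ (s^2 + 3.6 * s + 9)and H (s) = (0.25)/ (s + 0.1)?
Characteristic poly = G_den * H_den + G_num * H_num = (s^3 + 3.7*s^2 + 9.36*s + 0.9) + (0.125*s + 0.225) = s^3 + 3.7*s^2 + 9.485*s + 1.125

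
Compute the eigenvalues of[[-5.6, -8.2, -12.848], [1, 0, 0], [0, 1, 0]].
Eigenvalues solve det(λI - A) = 0.
Characteristic polynomial: λ^3 + 5.6*λ^2 + 8.2*λ + 12.848 = 0.
Factor: (λ + 4.4)(λ^2 + 1.2*λ + 2.92) = 0.
Roots: -0.6 + 1.6j, -0.6 - 1.6j, -4.4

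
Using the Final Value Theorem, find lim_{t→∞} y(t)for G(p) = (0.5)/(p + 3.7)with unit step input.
FVT: lim_{t→∞} y(t) = lim_{p→0} p*Y(p) where Y(p) = G(p)/p.
= lim_{p→0} G(p) = G(0) = num(0)/den(0) = 0.5/3.7 = 0.1351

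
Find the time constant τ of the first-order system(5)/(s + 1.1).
First-order system: τ = -1/pole. Pole = -1.1. τ = -1/(-1.1) = 0.9091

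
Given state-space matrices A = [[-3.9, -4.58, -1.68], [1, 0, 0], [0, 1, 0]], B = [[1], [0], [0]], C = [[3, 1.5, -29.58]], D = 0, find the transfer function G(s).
G(s) = C(sI - A)⁻¹B + D.
Characteristic polynomial det(sI - A) = s^3 + 3.9*s^2 + 4.58*s + 1.68.
Numerator from C·adj(sI-A)·B + D·det(sI-A) = 3*s^2 + 1.5*s - 29.58.
G(s) = (3*s^2 + 1.5*s - 29.58)/(s^3 + 3.9*s^2 + 4.58*s + 1.68)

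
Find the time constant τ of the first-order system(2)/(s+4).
First-order system: τ = -1/pole. Pole = -4. τ = -1/(-4) = 0.25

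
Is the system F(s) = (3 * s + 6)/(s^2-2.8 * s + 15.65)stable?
Denominator: s^2 - 2.8*s + 15.65. Poles: 1.4 + 3.7j, 1.4 - 3.7j. All Re(p)<0: No (unstable)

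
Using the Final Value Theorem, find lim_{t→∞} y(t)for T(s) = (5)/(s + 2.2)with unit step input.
FVT: lim_{t→∞} y(t) = lim_{s→0} s*Y(s) where Y(s) = T(s)/s.
= lim_{s→0} T(s) = T(0) = num(0)/den(0) = 5/2.2 = 2.273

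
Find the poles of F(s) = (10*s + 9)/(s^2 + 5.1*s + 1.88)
Set denominator = 0: s^2 + 5.1*s + 1.88 = (s + 4.7)(s + 0.4) = 0 → Poles: -0.4, -4.7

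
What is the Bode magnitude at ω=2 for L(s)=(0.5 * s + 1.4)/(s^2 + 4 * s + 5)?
Substitute s = j*2: L(j2) = 0.144615 - 0.156923j.
|L(j2)| = sqrt(Re² + Im²) = 0.2134.
20*log₁₀(0.2134) = -13.42 dB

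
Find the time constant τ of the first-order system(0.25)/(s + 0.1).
First-order system: τ = -1/pole. Pole = -0.1. τ = -1/(-0.1) = 10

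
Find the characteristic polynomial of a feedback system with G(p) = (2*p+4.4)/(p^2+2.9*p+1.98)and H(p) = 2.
Characteristic poly = G_den * H_den + G_num * H_num = (p^2 + 2.9*p + 1.98) + (4*p + 8.8) = p^2 + 6.9*p + 10.78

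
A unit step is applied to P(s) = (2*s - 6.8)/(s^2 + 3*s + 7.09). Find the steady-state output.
FVT: lim_{t→∞} y(t) = lim_{s→0} s*Y(s) where Y(s) = P(s)/s.
= lim_{s→0} P(s) = P(0) = num(0)/den(0) = -6.8/7.09 = -0.9591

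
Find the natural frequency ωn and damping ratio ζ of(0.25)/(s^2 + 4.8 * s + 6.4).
Underdamped: complex pole -2.4 + 0.8j. ωn = |pole| = 2.53, ζ = -Re(pole)/ωn = 0.9487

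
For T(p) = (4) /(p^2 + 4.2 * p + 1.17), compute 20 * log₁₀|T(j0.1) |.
Substitute p = j*0.1: T(j0.1) = 3.04862 - 1.10381j.
|T(j0.1)| = sqrt(Re² + Im²) = 3.242.
20*log₁₀(3.242) = 10.22 dB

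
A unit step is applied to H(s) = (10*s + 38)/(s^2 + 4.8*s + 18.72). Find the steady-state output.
FVT: lim_{t→∞} y(t) = lim_{s→0} s*Y(s) where Y(s) = H(s)/s.
= lim_{s→0} H(s) = H(0) = num(0)/den(0) = 38/18.72 = 2.03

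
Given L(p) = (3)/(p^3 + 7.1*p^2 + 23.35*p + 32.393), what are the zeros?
Numerator is a nonzero constant (3) → Zeros: none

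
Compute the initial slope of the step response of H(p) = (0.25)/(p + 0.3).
IVT: y'(0⁺) = lim_{p→∞} p²·Y(p) = lim_{p→∞} p·H(p).
deg(num) = 0, deg(den) = 1, relative degree = 1, so p·H(p) → (leading num)/(leading den) = 0.25/1 = 0.25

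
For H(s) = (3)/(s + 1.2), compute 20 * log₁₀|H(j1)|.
Substitute s = j*1: H(j1) = 1.47541 - 1.22951j.
|H(j1)| = sqrt(Re² + Im²) = 1.921.
20*log₁₀(1.921) = 5.67 dB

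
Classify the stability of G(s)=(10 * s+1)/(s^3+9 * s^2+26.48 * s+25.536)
Denominator: s^3 + 9*s^2 + 26.48*s + 25.536 = (s + 2.4)(s + 2.8)(s + 3.8). Poles: -2.4, -2.8, -3.8. Stable (all poles in LHP)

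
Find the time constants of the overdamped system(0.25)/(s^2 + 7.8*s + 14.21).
Overdamped: real poles at -4.9, -2.9. τ = -1/pole → τ₁ = 0.2041, τ₂ = 0.3448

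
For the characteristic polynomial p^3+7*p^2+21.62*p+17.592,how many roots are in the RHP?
p^3 + 7*p^2 + 21.62*p + 17.592 = (p + 1.2)(p^2 + 5.8*p + 14.66). Poles: -1.2, -2.9 + 2.5j, -2.9 - 2.5j. RHP poles (Re>0): 0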